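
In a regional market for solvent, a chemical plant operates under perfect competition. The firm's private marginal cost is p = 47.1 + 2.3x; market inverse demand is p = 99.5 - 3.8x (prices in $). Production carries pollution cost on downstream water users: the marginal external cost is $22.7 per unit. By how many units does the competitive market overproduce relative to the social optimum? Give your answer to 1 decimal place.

Market equilibrium (private): 47.1 + 2.3x = 99.5 - 3.8x → x_m = 8.5902.
Social marginal cost = private MC + MEC = 69.8 + 2.3x.
Set SMC = demand: 69.8 + 2.3x = 99.5 - 3.8x → x* = 4.8689.
Gap = |8.5902 − 4.8689| = 3.7213.

3.7 units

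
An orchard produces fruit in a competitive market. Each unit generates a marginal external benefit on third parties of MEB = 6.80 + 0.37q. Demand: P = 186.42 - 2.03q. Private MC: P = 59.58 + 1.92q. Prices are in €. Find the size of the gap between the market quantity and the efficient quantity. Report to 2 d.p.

5.22 units

Market equilibrium (private): 59.58 + 1.92q = 186.42 - 2.03q → q_m = 32.1114.
Social marginal cost = private MC − MEB = 52.78 + 1.55q.
Set SMC = demand: 52.78 + 1.55q = 186.42 - 2.03q → q* = 37.3296.
Gap = |32.1114 − 37.3296| = 5.2182.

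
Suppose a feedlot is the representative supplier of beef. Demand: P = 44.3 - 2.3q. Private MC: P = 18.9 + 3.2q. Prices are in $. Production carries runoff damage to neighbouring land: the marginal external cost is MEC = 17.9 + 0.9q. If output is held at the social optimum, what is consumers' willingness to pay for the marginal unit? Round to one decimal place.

P = $41.6

Social marginal cost = private MC + MEC = 36.8 + 4.1q.
Set SMC = demand: 36.8 + 4.1q = 44.3 - 2.3q → q* = 1.1719.
Consumer price on the demand curve at q*: 44.3 − 2.3×1.1719 = 41.6046.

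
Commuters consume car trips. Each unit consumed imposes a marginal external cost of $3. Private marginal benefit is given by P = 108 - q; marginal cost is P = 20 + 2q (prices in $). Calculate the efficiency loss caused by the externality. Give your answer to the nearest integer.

DWL = $2

Market equilibrium (private): 20 + 2q = 108 - q → q_m = 29.3333.
Social marginal benefit = demand − MEC = 105 - q.
Set SMB = MC: 105 - q = 20 + 2q → q* = 28.3333.
The loss is the area between SMB and MC from q* to q_m; with linear curves that's a triangle of height MEC(q_m).
DWL = ½ × 1.0000 × 3.0000 = 1.5000.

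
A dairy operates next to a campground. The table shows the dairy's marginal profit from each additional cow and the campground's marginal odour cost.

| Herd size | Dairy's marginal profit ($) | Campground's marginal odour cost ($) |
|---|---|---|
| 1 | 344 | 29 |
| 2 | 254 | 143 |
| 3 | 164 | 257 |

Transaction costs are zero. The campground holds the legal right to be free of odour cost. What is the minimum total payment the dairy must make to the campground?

Efficient level: marginal profit ≥ marginal odour cost through level 2, so k* = 2.
With the campground holding the right, the dairy must at least compensate total damage at k*: 29 + 143 = 172.

$172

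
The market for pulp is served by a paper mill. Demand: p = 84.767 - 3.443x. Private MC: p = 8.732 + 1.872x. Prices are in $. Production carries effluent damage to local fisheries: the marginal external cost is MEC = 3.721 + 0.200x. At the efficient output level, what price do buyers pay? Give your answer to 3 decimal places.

Social marginal cost = private MC + MEC = 12.453 + 2.072x.
Set SMC = demand: 12.453 + 2.072x = 84.767 - 3.443x → x* = 13.1122.
Consumer price on the demand curve at x*: 84.767 − 3.443×13.1122 = 39.6217.

P = $39.622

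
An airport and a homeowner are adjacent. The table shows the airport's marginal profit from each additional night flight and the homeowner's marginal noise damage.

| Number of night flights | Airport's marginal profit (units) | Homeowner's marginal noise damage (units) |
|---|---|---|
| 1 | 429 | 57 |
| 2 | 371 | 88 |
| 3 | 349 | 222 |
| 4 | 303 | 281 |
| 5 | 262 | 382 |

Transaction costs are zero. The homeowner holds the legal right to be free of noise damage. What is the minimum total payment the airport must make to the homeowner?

Efficient level: marginal profit ≥ marginal noise damage through level 4, so k* = 4.
With the homeowner holding the right, the airport must at least compensate total damage at k*: 57 + 88 + 222 + 281 = 648.

648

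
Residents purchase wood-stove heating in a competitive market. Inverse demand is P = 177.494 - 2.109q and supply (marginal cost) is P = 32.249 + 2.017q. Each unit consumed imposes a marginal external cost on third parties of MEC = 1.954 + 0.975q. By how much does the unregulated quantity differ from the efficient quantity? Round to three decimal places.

7.112 units

Market equilibrium (private): 32.249 + 2.017q = 177.494 - 2.109q → q_m = 35.2024.
Social marginal benefit = demand − MEC = 175.540 - 3.084q.
Set SMB = MC: 175.540 - 3.084q = 32.249 + 2.017q → q* = 28.0908.
Gap = |35.2024 − 28.0908| = 7.1116.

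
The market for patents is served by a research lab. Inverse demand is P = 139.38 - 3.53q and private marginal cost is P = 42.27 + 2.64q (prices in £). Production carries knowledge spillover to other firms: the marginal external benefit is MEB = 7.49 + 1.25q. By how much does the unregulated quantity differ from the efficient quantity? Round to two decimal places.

Market equilibrium (private): 42.27 + 2.64q = 139.38 - 3.53q → q_m = 15.7391.
Social marginal cost = private MC − MEB = 34.78 + 1.39q.
Set SMC = demand: 34.78 + 1.39q = 139.38 - 3.53q → q* = 21.2602.
Gap = |15.7391 − 21.2602| = 5.5211.

5.52 units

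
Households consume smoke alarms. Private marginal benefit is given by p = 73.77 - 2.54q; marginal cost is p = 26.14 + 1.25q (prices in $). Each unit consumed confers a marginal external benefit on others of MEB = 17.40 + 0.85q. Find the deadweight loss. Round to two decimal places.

DWL = $134.12

Market equilibrium (private): 26.14 + 1.25q = 73.77 - 2.54q → q_m = 12.5673.
Social marginal benefit = demand + MEB = 91.17 - 1.69q.
Set SMB = MC: 91.17 - 1.69q = 26.14 + 1.25q → q* = 22.1190.
The loss is the area between SMB and MC from q* to q_m; with linear curves that's a triangle of height MEB(q_m).
DWL = ½ × 9.5517 × 28.0822 = 134.1164.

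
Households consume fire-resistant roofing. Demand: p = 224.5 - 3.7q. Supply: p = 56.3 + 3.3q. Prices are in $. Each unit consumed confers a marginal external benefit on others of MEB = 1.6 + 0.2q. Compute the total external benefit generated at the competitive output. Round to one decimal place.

Market equilibrium (private): 56.3 + 3.3q = 224.5 - 3.7q → q_m = 24.0286.
Total external benefit = ∫₀^{q_m} (1.6 + 0.2q) dq = 1.6×24.0286 + ½×0.2×24.0286² = 96.1831.

$96.2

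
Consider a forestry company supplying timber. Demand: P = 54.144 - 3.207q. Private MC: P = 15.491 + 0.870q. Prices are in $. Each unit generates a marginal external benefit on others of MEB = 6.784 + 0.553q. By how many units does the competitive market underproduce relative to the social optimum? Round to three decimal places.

Market equilibrium (private): 15.491 + 0.870q = 54.144 - 3.207q → q_m = 9.4807.
Social marginal cost = private MC − MEB = 8.707 + 0.317q.
Set SMC = demand: 8.707 + 0.317q = 54.144 - 3.207q → q* = 12.8936.
Gap = |9.4807 − 12.8936| = 3.4129.

3.413 units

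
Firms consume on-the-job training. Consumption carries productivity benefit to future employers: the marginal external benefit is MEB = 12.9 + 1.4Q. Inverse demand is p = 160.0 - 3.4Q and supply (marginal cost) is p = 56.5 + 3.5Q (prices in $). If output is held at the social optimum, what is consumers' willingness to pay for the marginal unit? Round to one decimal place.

P = $88.0

Social marginal benefit = demand + MEB = 172.9 - 2.0Q.
Set SMB = MC: 172.9 - 2.0Q = 56.5 + 3.5Q → Q* = 21.1636.
Consumer price on the demand curve at Q*: 160.0 − 3.4×21.1636 = 88.0438.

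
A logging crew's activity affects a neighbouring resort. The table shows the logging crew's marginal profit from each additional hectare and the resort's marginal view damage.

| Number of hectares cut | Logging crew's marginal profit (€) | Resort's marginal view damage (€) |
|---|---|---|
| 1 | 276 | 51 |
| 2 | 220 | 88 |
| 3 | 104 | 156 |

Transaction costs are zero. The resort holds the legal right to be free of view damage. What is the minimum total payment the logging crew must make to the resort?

Efficient level: marginal profit ≥ marginal view damage through level 2, so k* = 2.
With the resort holding the right, the logging crew must at least compensate total damage at k*: 51 + 88 = 139.

€139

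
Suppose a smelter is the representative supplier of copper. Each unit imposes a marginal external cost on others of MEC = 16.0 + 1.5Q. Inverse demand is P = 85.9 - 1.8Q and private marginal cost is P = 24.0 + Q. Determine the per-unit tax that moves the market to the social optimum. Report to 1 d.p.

Social marginal cost = private MC + MEC = 40.0 + 2.5Q.
Set SMC = demand: 40.0 + 2.5Q = 85.9 - 1.8Q → Q* = 10.6744.
The Pigouvian tax equals MEC at Q*: 16.0 + 1.5×10.6744 = 32.0116.

tax = 32.0 per unit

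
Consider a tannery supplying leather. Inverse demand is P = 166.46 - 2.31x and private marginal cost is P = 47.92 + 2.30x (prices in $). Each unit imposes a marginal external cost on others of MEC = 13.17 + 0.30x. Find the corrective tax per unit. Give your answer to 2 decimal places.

Social marginal cost = private MC + MEC = 61.09 + 2.60x.
Set SMC = demand: 61.09 + 2.60x = 166.46 - 2.31x → x* = 21.4603.
The Pigouvian tax equals MEC at x*: 13.17 + 0.30×21.4603 = 19.6081.

tax = $19.61 per unit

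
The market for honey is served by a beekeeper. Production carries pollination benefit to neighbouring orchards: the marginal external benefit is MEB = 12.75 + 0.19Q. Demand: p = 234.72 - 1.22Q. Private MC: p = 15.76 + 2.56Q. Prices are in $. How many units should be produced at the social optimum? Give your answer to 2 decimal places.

Social marginal cost = private MC − MEB = 3.01 + 2.37Q.
Set SMC = demand: 3.01 + 2.37Q = 234.72 - 1.22Q → Q* = 64.5432.

Q* = 64.54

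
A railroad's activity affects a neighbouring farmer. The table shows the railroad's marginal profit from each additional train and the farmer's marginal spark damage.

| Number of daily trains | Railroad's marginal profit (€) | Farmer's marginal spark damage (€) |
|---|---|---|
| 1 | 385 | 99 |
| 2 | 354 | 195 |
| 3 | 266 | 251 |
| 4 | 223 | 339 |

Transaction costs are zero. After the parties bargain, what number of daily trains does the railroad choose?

Bargaining reaches the level where marginal profit last exceeds marginal spark damage.
That holds through level 3 (266 ≥ 251) but not at 4 (223 < 339).

3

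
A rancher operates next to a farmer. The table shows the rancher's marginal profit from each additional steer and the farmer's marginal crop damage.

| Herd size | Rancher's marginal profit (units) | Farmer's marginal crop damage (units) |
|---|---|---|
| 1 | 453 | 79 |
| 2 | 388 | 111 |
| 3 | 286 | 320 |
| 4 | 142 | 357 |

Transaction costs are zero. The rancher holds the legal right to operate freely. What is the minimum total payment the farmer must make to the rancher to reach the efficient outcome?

Left alone the rancher would choose level 4 (marginal profit stays positive).
Efficient level: k* = 2 (marginal profit ≥ marginal crop damage through 2).
The farmer must at least cover the rancher's forgone profit from cutting 4→2: 286 + 142 = 428.

428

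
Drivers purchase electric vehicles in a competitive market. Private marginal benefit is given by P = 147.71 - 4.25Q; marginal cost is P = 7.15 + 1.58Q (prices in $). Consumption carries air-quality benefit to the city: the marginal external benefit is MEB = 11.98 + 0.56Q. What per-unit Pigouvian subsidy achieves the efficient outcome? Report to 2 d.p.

Social marginal benefit = demand + MEB = 159.69 - 3.69Q.
Set SMB = MC: 159.69 - 3.69Q = 7.15 + 1.58Q → Q* = 28.9450.
The Pigouvian subsidy equals MEB at Q*: 11.98 + 0.56×28.9450 = 28.1892.

subsidy = $28.19 per unit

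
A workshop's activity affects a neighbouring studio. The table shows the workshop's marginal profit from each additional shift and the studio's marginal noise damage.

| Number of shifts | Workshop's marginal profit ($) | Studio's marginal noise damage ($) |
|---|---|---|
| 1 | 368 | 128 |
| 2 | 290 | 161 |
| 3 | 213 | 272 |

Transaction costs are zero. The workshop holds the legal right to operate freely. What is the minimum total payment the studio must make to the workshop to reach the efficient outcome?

$213

Left alone the workshop would choose level 3 (marginal profit stays positive).
Efficient level: k* = 2 (marginal profit ≥ marginal noise damage through 2).
The studio must at least cover the workshop's forgone profit from cutting 3→2: 213 = 213.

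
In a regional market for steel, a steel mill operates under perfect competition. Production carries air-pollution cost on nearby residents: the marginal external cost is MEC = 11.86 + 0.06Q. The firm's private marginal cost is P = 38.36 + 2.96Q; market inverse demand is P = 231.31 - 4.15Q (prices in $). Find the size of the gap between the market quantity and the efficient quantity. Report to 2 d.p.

Market equilibrium (private): 38.36 + 2.96Q = 231.31 - 4.15Q → Q_m = 27.1378.
Social marginal cost = private MC + MEC = 50.22 + 3.02Q.
Set SMC = demand: 50.22 + 3.02Q = 231.31 - 4.15Q → Q* = 25.2566.
Gap = |27.1378 − 25.2566| = 1.8812.

1.88 units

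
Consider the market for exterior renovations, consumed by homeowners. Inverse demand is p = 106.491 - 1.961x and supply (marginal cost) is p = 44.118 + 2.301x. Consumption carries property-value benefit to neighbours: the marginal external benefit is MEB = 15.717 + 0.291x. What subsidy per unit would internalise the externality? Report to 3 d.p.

Social marginal benefit = demand + MEB = 122.208 - 1.670x.
Set SMB = MC: 122.208 - 1.670x = 44.118 + 2.301x → x* = 19.6651.
The Pigouvian subsidy equals MEB at x*: 15.717 + 0.291×19.6651 = 21.4395.

subsidy = 21.440 per unit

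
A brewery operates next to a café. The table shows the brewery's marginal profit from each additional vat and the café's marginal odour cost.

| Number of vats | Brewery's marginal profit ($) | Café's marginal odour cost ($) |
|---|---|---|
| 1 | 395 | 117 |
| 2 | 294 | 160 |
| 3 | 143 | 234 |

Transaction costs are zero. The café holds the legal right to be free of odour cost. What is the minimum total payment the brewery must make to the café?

Efficient level: marginal profit ≥ marginal odour cost through level 2, so k* = 2.
With the café holding the right, the brewery must at least compensate total damage at k*: 117 + 160 = 277.

$277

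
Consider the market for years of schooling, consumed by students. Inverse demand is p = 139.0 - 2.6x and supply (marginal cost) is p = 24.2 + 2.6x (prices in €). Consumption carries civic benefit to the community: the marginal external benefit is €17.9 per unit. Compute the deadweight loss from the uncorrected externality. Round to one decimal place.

Market equilibrium (private): 24.2 + 2.6x = 139.0 - 2.6x → x_m = 22.0769.
Social marginal benefit = demand + MEB = 156.9 - 2.6x.
Set SMB = MC: 156.9 - 2.6x = 24.2 + 2.6x → x* = 25.5192.
Between x* and x_m the wedge SMB − MC runs linearly from 0 to MEB(x_m), so the loss is a triangle.
DWL = ½ × 3.4423 × 17.9000 = 30.8086.

DWL = €30.8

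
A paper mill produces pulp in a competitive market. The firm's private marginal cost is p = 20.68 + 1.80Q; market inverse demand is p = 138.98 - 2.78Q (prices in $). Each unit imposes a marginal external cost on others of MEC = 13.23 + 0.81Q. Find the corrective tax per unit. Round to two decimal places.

tax = $29.02 per unit

Social marginal cost = private MC + MEC = 33.91 + 2.61Q.
Set SMC = demand: 33.91 + 2.61Q = 138.98 - 2.78Q → Q* = 19.4935.
The Pigouvian tax equals MEC at Q*: 13.23 + 0.81×19.4935 = 29.0197.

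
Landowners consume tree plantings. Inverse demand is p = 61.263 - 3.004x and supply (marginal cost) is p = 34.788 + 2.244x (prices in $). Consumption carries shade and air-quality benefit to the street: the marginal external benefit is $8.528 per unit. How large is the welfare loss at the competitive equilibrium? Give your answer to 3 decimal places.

DWL = $6.929

Market equilibrium (private): 34.788 + 2.244x = 61.263 - 3.004x → x_m = 5.0448.
Social marginal benefit = demand + MEB = 69.791 - 3.004x.
Set SMB = MC: 69.791 - 3.004x = 34.788 + 2.244x → x* = 6.6698.
The welfare-loss triangle has base |x_m − x*| and height MEB(x_m) (the vertical gap between SMB and MC is zero at x* and MEB at x_m).
DWL = ½ × 1.6250 × 8.5280 = 6.9290.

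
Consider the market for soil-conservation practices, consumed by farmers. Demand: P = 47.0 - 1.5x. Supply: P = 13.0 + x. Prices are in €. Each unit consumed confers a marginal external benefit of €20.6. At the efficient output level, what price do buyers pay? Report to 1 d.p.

P = €14.2

Social marginal benefit = demand + MEB = 67.6 - 1.5x.
Set SMB = MC: 67.6 - 1.5x = 13.0 + x → x* = 21.8400.
Consumer price on the demand curve at x*: 47.0 − 1.5×21.8400 = 14.2400.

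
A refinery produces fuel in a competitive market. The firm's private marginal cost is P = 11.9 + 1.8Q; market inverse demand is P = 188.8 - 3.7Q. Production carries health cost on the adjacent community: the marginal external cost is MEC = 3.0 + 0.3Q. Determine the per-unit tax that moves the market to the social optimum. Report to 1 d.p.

Social marginal cost = private MC + MEC = 14.9 + 2.1Q.
Set SMC = demand: 14.9 + 2.1Q = 188.8 - 3.7Q → Q* = 29.9828.
The Pigouvian tax equals MEC at Q*: 3.0 + 0.3×29.9828 = 11.9948.

tax = 12.0 per unit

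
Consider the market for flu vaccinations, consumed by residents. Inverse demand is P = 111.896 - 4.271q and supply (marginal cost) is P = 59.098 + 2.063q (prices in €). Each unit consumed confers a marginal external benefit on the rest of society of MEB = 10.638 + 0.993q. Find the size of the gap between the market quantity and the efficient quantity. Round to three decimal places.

Market equilibrium (private): 59.098 + 2.063q = 111.896 - 4.271q → q_m = 8.3356.
Social marginal benefit = demand + MEB = 122.534 - 3.278q.
Set SMB = MC: 122.534 - 3.278q = 59.098 + 2.063q → q* = 11.8772.
Gap = |8.3356 − 11.8772| = 3.5416.

3.542 units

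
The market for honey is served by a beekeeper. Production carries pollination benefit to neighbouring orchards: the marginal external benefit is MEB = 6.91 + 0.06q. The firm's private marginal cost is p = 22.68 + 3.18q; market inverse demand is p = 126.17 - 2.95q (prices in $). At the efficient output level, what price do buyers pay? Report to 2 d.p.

Social marginal cost = private MC − MEB = 15.77 + 3.12q.
Set SMC = demand: 15.77 + 3.12q = 126.17 - 2.95q → q* = 18.1878.
Consumer price on the demand curve at q*: 126.17 − 2.95×18.1878 = 72.5160.

P = $72.52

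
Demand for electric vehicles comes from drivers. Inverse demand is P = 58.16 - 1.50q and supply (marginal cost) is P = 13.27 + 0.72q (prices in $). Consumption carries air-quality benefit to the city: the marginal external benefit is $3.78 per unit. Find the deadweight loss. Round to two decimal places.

DWL = $3.22

Market equilibrium (private): 13.27 + 0.72q = 58.16 - 1.50q → q_m = 20.2207.
Social marginal benefit = demand + MEB = 61.94 - 1.50q.
Set SMB = MC: 61.94 - 1.50q = 13.27 + 0.72q → q* = 21.9234.
The loss is the area between SMB and MC from q* to q_m; with linear curves that's a triangle of height MEB(q_m).
DWL = ½ × 1.7027 × 3.7800 = 3.2181.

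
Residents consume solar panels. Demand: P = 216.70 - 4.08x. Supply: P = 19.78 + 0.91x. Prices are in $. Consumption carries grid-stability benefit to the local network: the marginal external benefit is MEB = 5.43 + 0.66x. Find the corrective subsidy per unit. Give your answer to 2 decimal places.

subsidy = $36.27 per unit

Social marginal benefit = demand + MEB = 222.13 - 3.42x.
Set SMB = MC: 222.13 - 3.42x = 19.78 + 0.91x → x* = 46.7321.
The Pigouvian subsidy equals MEB at x*: 5.43 + 0.66×46.7321 = 36.2732.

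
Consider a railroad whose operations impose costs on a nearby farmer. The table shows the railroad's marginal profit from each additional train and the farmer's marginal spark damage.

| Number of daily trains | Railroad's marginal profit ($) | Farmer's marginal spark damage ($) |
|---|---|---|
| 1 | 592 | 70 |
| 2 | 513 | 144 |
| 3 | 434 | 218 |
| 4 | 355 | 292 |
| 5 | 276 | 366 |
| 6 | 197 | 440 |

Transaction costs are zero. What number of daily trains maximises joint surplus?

4

Bargaining reaches the level where marginal profit last exceeds marginal spark damage.
That holds through level 4 (355 ≥ 292) but not at 5 (276 < 366).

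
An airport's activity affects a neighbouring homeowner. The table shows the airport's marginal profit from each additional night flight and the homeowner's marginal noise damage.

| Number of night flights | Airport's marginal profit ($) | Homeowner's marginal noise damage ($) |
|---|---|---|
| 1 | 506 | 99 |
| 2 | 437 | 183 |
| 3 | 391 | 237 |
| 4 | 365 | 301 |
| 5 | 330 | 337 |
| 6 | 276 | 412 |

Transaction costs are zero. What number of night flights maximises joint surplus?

4

Bargaining reaches the level where marginal profit last exceeds marginal noise damage.
That holds through level 4 (365 ≥ 301) but not at 5 (330 < 337).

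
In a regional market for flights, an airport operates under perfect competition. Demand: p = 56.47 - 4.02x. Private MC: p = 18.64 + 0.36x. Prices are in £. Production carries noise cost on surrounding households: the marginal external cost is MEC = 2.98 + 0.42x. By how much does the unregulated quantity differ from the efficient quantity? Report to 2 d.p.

Market equilibrium (private): 18.64 + 0.36x = 56.47 - 4.02x → x_m = 8.6370.
Social marginal cost = private MC + MEC = 21.62 + 0.78x.
Set SMC = demand: 21.62 + 0.78x = 56.47 - 4.02x → x* = 7.2604.
Gap = |8.6370 − 7.2604| = 1.3766.

1.38 units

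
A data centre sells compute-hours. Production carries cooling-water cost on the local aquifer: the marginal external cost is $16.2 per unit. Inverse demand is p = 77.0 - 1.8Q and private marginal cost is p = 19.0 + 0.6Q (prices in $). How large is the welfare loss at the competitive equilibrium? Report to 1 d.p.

Market equilibrium (private): 19.0 + 0.6Q = 77.0 - 1.8Q → Q_m = 24.1667.
Social marginal cost = private MC + MEC = 35.2 + 0.6Q.
Set SMC = demand: 35.2 + 0.6Q = 77.0 - 1.8Q → Q* = 17.4167.
The welfare-loss triangle has base |Q_m − Q*| and height MEC(Q_m) (the vertical gap between SMC and demand is zero at Q* and MEC at Q_m).
DWL = ½ × 6.7500 × 16.2000 = 54.6750.

DWL = $54.7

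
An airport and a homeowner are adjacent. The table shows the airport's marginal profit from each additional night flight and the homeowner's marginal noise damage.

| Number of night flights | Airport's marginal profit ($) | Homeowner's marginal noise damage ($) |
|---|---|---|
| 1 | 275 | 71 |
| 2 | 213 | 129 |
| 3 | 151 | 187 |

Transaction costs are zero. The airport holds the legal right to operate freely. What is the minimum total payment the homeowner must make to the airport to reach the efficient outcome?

Left alone the airport would choose level 3 (marginal profit stays positive).
Efficient level: k* = 2 (marginal profit ≥ marginal noise damage through 2).
The homeowner must at least cover the airport's forgone profit from cutting 3→2: 151 = 151.

$151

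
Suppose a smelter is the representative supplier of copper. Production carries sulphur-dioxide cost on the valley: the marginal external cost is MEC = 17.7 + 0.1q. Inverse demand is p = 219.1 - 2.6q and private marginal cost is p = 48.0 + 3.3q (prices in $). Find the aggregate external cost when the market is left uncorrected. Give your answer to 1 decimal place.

Market equilibrium (private): 48.0 + 3.3q = 219.1 - 2.6q → q_m = 29.0000.
Total external cost = ∫₀^{q_m} (17.7 + 0.1q) dq = 17.7×29.0000 + ½×0.1×29.0000² = 555.3500.

$555.4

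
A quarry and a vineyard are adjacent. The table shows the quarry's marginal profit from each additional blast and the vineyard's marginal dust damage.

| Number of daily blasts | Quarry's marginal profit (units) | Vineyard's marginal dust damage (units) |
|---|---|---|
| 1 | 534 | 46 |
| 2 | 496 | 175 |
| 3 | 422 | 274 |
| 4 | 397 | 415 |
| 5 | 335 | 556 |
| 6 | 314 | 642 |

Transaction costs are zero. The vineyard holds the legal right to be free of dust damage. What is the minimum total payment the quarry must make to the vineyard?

495

Efficient level: marginal profit ≥ marginal dust damage through level 3, so k* = 3.
With the vineyard holding the right, the quarry must at least compensate total damage at k*: 46 + 175 + 274 = 495.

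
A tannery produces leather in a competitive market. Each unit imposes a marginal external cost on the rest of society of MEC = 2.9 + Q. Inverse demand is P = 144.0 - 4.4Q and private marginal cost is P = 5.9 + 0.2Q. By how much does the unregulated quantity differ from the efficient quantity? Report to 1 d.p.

Market equilibrium (private): 5.9 + 0.2Q = 144.0 - 4.4Q → Q_m = 30.0217.
Social marginal cost = private MC + MEC = 8.8 + 1.2Q.
Set SMC = demand: 8.8 + 1.2Q = 144.0 - 4.4Q → Q* = 24.1429.
Gap = |30.0217 − 24.1429| = 5.8788.

5.9 units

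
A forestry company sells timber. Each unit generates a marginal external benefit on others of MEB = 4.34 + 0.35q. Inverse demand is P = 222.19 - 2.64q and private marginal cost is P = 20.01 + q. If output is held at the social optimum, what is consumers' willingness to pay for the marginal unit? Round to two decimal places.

Social marginal cost = private MC − MEB = 15.67 + 0.65q.
Set SMC = demand: 15.67 + 0.65q = 222.19 - 2.64q → q* = 62.7720.
Consumer price on the demand curve at q*: 222.19 − 2.64×62.7720 = 56.4719.

P = 56.47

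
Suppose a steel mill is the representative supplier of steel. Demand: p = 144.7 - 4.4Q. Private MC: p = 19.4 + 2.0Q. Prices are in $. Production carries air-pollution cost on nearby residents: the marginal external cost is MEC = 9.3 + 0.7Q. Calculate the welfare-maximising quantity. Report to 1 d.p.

Social marginal cost = private MC + MEC = 28.7 + 2.7Q.
Set SMC = demand: 28.7 + 2.7Q = 144.7 - 4.4Q → Q* = 16.3380.

Q* = 16.3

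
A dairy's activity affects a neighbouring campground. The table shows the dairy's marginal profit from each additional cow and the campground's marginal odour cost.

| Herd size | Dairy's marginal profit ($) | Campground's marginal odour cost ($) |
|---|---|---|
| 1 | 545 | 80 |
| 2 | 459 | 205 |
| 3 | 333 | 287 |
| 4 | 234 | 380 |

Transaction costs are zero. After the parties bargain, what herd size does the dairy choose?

Bargaining reaches the level where marginal profit last exceeds marginal odour cost.
That holds through level 3 (333 ≥ 287) but not at 4 (234 < 380).

3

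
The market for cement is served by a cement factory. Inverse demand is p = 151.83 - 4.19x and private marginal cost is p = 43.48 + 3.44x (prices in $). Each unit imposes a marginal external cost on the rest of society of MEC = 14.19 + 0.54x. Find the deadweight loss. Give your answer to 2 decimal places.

DWL = $29.24

Market equilibrium (private): 43.48 + 3.44x = 151.83 - 4.19x → x_m = 14.2005.
Social marginal cost = private MC + MEC = 57.67 + 3.98x.
Set SMC = demand: 57.67 + 3.98x = 151.83 - 4.19x → x* = 11.5251.
The welfare-loss triangle has base |x_m − x*| and height MEC(x_m) (the vertical gap between SMC and demand is zero at x* and MEC at x_m).
DWL = ½ × 2.6754 × 21.8583 = 29.2398.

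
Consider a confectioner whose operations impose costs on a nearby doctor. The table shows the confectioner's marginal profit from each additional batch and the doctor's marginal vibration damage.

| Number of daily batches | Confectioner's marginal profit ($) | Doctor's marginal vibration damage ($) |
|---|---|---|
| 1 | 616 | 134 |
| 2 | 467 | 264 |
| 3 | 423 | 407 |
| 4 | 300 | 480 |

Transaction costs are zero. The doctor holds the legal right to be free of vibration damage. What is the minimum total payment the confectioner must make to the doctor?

Efficient level: marginal profit ≥ marginal vibration damage through level 3, so k* = 3.
With the doctor holding the right, the confectioner must at least compensate total damage at k*: 134 + 264 + 407 = 805.

$805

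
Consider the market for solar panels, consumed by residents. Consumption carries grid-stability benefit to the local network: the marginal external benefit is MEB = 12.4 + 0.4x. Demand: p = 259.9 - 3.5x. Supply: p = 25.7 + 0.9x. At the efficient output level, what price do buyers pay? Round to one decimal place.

P = 44.1

Social marginal benefit = demand + MEB = 272.3 - 3.1x.
Set SMB = MC: 272.3 - 3.1x = 25.7 + 0.9x → x* = 61.6500.
Consumer price on the demand curve at x*: 259.9 − 3.5×61.6500 = 44.1250.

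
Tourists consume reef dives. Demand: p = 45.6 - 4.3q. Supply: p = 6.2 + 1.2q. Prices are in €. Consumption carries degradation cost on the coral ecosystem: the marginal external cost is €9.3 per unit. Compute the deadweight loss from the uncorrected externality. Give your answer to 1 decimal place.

DWL = €7.9

Market equilibrium (private): 6.2 + 1.2q = 45.6 - 4.3q → q_m = 7.1636.
Social marginal benefit = demand − MEC = 36.3 - 4.3q.
Set SMB = MC: 36.3 - 4.3q = 6.2 + 1.2q → q* = 5.4727.
Height of the DWL triangle at q_m is MC(q_m) − SMB(q_m) = MEC(q_m) = 9.3000.
DWL = ½ × 1.6909 × 9.3000 = 7.8627.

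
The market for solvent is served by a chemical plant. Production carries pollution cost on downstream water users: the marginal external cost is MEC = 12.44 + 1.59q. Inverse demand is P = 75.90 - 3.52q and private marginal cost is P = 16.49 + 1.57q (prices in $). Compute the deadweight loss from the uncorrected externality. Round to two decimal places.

Market equilibrium (private): 16.49 + 1.57q = 75.90 - 3.52q → q_m = 11.6719.
Social marginal cost = private MC + MEC = 28.93 + 3.16q.
Set SMC = demand: 28.93 + 3.16q = 75.90 - 3.52q → q* = 7.0314.
The welfare-loss triangle has base |q_m − q*| and height MEC(q_m) (the vertical gap between SMC and demand is zero at q* and MEC at q_m).
DWL = ½ × 4.6405 × 30.9983 = 71.9238.

DWL = $71.92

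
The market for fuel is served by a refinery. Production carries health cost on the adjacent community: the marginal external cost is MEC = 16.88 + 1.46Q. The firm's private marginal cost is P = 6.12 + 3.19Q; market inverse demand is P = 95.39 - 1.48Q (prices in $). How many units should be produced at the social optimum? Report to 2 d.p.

Q* = 11.81

Social marginal cost = private MC + MEC = 23.00 + 4.65Q.
Set SMC = demand: 23.00 + 4.65Q = 95.39 - 1.48Q → Q* = 11.8091.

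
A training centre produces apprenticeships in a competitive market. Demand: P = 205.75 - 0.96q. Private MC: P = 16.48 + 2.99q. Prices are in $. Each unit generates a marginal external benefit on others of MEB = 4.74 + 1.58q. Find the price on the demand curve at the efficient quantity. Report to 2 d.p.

P = $127.16

Social marginal cost = private MC − MEB = 11.74 + 1.41q.
Set SMC = demand: 11.74 + 1.41q = 205.75 - 0.96q → q* = 81.8608.
Consumer price on the demand curve at q*: 205.75 − 0.96×81.8608 = 127.1636.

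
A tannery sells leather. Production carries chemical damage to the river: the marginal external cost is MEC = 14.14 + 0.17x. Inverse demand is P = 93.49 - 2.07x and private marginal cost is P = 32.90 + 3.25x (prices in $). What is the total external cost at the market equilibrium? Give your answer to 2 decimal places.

$172.07

Market equilibrium (private): 32.90 + 3.25x = 93.49 - 2.07x → x_m = 11.3891.
Total external cost = ∫₀^{x_m} (14.14 + 0.17x) dx = 14.14×11.3891 + ½×0.17×11.3891² = 172.0674.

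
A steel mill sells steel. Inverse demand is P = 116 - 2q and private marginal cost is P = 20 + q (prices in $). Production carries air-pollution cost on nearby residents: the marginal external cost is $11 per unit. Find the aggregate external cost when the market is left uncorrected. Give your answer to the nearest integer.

Market equilibrium (private): 20 + q = 116 - 2q → q_m = 32.0000.
Total external cost = MEC × q_m = 11 × 32.0000 = 352.0000.

$352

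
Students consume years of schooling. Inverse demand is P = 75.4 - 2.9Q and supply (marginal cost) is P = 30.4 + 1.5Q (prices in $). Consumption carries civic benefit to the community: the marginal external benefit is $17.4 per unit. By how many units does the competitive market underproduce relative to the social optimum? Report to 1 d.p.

Market equilibrium (private): 30.4 + 1.5Q = 75.4 - 2.9Q → Q_m = 10.2273.
Social marginal benefit = demand + MEB = 92.8 - 2.9Q.
Set SMB = MC: 92.8 - 2.9Q = 30.4 + 1.5Q → Q* = 14.1818.
Gap = |10.2273 − 14.1818| = 3.9545.

4.0 units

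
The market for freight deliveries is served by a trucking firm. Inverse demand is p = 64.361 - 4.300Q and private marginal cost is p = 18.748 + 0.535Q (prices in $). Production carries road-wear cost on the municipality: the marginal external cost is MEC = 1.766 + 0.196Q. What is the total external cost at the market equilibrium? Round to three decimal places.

Market equilibrium (private): 18.748 + 0.535Q = 64.361 - 4.300Q → Q_m = 9.4339.
Total external cost = ∫₀^{Q_m} (1.766 + 0.196Q) dQ = 1.766×9.4339 + ½×0.196×9.4339² = 25.3821.

$25.382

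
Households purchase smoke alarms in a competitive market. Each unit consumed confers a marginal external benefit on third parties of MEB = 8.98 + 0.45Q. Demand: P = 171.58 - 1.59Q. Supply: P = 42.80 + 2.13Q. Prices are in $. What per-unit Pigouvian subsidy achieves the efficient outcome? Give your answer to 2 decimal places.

Social marginal benefit = demand + MEB = 180.56 - 1.14Q.
Set SMB = MC: 180.56 - 1.14Q = 42.80 + 2.13Q → Q* = 42.1284.
The Pigouvian subsidy equals MEB at Q*: 8.98 + 0.45×42.1284 = 27.9378.

subsidy = $27.94 per unit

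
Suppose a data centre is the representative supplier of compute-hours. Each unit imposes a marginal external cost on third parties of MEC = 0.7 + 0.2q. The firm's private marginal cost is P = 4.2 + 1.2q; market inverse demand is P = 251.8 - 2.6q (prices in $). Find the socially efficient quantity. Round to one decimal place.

Social marginal cost = private MC + MEC = 4.9 + 1.4q.
Set SMC = demand: 4.9 + 1.4q = 251.8 - 2.6q → q* = 61.7250.

q* = 61.7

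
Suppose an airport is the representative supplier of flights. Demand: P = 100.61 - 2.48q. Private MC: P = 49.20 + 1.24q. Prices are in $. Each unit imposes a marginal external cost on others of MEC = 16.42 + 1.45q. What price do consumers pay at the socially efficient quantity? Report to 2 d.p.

Social marginal cost = private MC + MEC = 65.62 + 2.69q.
Set SMC = demand: 65.62 + 2.69q = 100.61 - 2.48q → q* = 6.7679.
Consumer price on the demand curve at q*: 100.61 − 2.48×6.7679 = 83.8256.

P = $83.83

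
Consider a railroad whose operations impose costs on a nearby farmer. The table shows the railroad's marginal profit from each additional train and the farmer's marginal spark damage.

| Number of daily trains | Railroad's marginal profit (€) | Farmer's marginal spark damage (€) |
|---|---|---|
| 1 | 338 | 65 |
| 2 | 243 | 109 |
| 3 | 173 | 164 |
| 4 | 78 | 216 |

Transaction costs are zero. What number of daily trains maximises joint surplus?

Bargaining reaches the level where marginal profit last exceeds marginal spark damage.
That holds through level 3 (173 ≥ 164) but not at 4 (78 < 216).

3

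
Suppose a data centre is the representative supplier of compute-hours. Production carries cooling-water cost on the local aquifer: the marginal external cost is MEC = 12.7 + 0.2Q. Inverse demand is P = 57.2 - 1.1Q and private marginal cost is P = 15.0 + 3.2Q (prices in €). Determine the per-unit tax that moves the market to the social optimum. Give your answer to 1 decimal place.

tax = €14.0 per unit

Social marginal cost = private MC + MEC = 27.7 + 3.4Q.
Set SMC = demand: 27.7 + 3.4Q = 57.2 - 1.1Q → Q* = 6.5556.
The Pigouvian tax equals MEC at Q*: 12.7 + 0.2×6.5556 = 14.0111.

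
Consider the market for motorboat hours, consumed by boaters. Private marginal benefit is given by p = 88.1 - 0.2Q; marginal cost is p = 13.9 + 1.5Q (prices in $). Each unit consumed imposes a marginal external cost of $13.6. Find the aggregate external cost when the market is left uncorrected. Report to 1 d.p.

$593.6

Market equilibrium (private): 13.9 + 1.5Q = 88.1 - 0.2Q → Q_m = 43.6471.
Total external cost = MEC × Q_m = 13.6 × 43.6471 = 593.6006.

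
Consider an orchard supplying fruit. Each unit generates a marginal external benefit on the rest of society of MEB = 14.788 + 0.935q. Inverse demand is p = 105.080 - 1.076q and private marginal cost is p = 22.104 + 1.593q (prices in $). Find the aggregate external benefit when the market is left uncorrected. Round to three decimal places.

Market equilibrium (private): 22.104 + 1.593q = 105.080 - 1.076q → q_m = 31.0888.
Total external benefit = ∫₀^{q_m} (14.788 + 0.935q) dq = 14.788×31.0888 + ½×0.935×31.0888² = 911.5862.

$911.586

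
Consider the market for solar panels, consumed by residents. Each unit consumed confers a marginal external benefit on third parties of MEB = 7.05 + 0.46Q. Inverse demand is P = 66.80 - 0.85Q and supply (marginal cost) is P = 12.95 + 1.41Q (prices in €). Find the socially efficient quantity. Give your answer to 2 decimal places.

Q* = 33.83

Social marginal benefit = demand + MEB = 73.85 - 0.39Q.
Set SMB = MC: 73.85 - 0.39Q = 12.95 + 1.41Q → Q* = 33.8333.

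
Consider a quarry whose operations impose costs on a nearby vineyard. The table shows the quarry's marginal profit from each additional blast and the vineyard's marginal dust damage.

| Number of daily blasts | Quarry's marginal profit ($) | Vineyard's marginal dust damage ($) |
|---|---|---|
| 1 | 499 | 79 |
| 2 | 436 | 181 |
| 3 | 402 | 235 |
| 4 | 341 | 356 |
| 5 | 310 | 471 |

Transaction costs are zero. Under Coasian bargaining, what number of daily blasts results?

3

Bargaining reaches the level where marginal profit last exceeds marginal dust damage.
That holds through level 3 (402 ≥ 235) but not at 4 (341 < 356).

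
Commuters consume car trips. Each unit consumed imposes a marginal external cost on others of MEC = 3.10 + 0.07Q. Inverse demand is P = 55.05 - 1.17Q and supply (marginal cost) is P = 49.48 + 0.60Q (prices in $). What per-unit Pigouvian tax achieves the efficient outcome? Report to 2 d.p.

tax = $3.19 per unit

Social marginal benefit = demand − MEC = 51.95 - 1.24Q.
Set SMB = MC: 51.95 - 1.24Q = 49.48 + 0.60Q → Q* = 1.3424.
The Pigouvian tax equals MEC at Q*: 3.10 + 0.07×1.3424 = 3.1940.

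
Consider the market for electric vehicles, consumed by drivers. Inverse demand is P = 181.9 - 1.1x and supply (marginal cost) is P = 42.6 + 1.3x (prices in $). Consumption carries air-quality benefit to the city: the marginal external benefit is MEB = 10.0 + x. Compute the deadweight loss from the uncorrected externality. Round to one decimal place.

Market equilibrium (private): 42.6 + 1.3x = 181.9 - 1.1x → x_m = 58.0417.
Social marginal benefit = demand + MEB = 191.9 - 0.1x.
Set SMB = MC: 191.9 - 0.1x = 42.6 + 1.3x → x* = 106.6429.
The loss is the area between SMB and MC from x* to x_m; with linear curves that's a triangle of height MEB(x_m).
DWL = ½ × 48.6012 × 68.0417 = 1653.4541.

DWL = $1653.5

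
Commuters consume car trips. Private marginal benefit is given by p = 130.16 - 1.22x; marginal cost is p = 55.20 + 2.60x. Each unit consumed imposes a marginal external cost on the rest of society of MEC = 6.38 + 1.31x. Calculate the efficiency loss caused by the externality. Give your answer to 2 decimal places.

DWL = 100.34

Market equilibrium (private): 55.20 + 2.60x = 130.16 - 1.22x → x_m = 19.6230.
Social marginal benefit = demand − MEC = 123.78 - 2.53x.
Set SMB = MC: 123.78 - 2.53x = 55.20 + 2.60x → x* = 13.3684.
The welfare-loss triangle has base |x_m − x*| and height MEC(x_m) (the vertical gap between SMB and MC is zero at x* and MEC at x_m).
DWL = ½ × 6.2546 × 32.0862 = 100.3432.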